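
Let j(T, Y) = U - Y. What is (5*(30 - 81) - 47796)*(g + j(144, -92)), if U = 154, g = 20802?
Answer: -1011377448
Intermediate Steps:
j(T, Y) = 154 - Y
(5*(30 - 81) - 47796)*(g + j(144, -92)) = (5*(30 - 81) - 47796)*(20802 + (154 - 1*(-92))) = (5*(-51) - 47796)*(20802 + (154 + 92)) = (-255 - 47796)*(20802 + 246) = -48051*21048 = -1011377448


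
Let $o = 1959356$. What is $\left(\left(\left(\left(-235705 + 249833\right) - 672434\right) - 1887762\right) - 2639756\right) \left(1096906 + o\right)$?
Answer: $-15849236829888$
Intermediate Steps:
$\left(\left(\left(\left(-235705 + 249833\right) - 672434\right) - 1887762\right) - 2639756\right) \left(1096906 + o\right) = \left(\left(\left(\left(-235705 + 249833\right) - 672434\right) - 1887762\right) - 2639756\right) \left(1096906 + 1959356\right) = \left(\left(\left(14128 - 672434\right) - 1887762\right) - 2639756\right) 3056262 = \left(\left(-658306 - 1887762\right) - 2639756\right) 3056262 = \left(-2546068 - 2639756\right) 3056262 = \left(-5185824\right) 3056262 = -15849236829888$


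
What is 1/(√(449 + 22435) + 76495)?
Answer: 76495/5851462141 - 2*√5721/5851462141 ≈ 1.3047e-5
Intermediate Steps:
1/(√(449 + 22435) + 76495) = 1/(√22884 + 76495) = 1/(2*√5721 + 76495) = 1/(76495 + 2*√5721)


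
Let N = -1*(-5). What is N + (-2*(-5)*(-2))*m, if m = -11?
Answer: 225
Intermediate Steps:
N = 5
N + (-2*(-5)*(-2))*m = 5 + (-2*(-5)*(-2))*(-11) = 5 + (10*(-2))*(-11) = 5 - 20*(-11) = 5 + 220 = 225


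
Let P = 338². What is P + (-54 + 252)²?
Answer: 153448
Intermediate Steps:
P = 114244
P + (-54 + 252)² = 114244 + (-54 + 252)² = 114244 + 198² = 114244 + 39204 = 153448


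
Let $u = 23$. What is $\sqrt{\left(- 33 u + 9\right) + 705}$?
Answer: $3 i \sqrt{5} \approx 6.7082 i$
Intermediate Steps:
$\sqrt{\left(- 33 u + 9\right) + 705} = \sqrt{\left(\left(-33\right) 23 + 9\right) + 705} = \sqrt{\left(-759 + 9\right) + 705} = \sqrt{-750 + 705} = \sqrt{-45} = 3 i \sqrt{5}$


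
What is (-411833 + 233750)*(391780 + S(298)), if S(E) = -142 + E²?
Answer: -85558552686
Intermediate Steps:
(-411833 + 233750)*(391780 + S(298)) = (-411833 + 233750)*(391780 + (-142 + 298²)) = -178083*(391780 + (-142 + 88804)) = -178083*(391780 + 88662) = -178083*480442 = -85558552686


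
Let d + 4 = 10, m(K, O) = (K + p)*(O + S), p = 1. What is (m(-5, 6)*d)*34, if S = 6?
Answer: -9792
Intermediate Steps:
m(K, O) = (1 + K)*(6 + O) (m(K, O) = (K + 1)*(O + 6) = (1 + K)*(6 + O))
d = 6 (d = -4 + 10 = 6)
(m(-5, 6)*d)*34 = ((6 + 6 + 6*(-5) - 5*6)*6)*34 = ((6 + 6 - 30 - 30)*6)*34 = -48*6*34 = -288*34 = -9792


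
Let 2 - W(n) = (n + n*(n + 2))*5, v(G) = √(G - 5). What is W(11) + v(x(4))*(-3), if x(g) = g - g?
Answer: -768 - 3*I*√5 ≈ -768.0 - 6.7082*I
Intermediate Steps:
x(g) = 0
v(G) = √(-5 + G)
W(n) = 2 - 5*n - 5*n*(2 + n) (W(n) = 2 - (n + n*(n + 2))*5 = 2 - (n + n*(2 + n))*5 = 2 - (5*n + 5*n*(2 + n)) = 2 + (-5*n - 5*n*(2 + n)) = 2 - 5*n - 5*n*(2 + n))
W(11) + v(x(4))*(-3) = (2 - 15*11 - 5*11²) + √(-5 + 0)*(-3) = (2 - 165 - 5*121) + √(-5)*(-3) = (2 - 165 - 605) + (I*√5)*(-3) = -768 - 3*I*√5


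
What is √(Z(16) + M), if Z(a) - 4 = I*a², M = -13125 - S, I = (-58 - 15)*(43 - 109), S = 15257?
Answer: √1205030 ≈ 1097.7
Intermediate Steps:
I = 4818 (I = -73*(-66) = 4818)
M = -28382 (M = -13125 - 1*15257 = -13125 - 15257 = -28382)
Z(a) = 4 + 4818*a²
√(Z(16) + M) = √((4 + 4818*16²) - 28382) = √((4 + 4818*256) - 28382) = √((4 + 1233408) - 28382) = √(1233412 - 28382) = √1205030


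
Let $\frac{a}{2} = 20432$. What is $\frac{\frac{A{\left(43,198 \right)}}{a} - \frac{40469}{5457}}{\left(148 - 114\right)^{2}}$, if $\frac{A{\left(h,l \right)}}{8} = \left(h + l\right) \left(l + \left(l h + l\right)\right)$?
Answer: $\frac{5755577509}{16111377768} \approx 0.35724$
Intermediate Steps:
$a = 40864$ ($a = 2 \cdot 20432 = 40864$)
$A{\left(h,l \right)} = 8 \left(h + l\right) \left(2 l + h l\right)$ ($A{\left(h,l \right)} = 8 \left(h + l\right) \left(l + \left(l h + l\right)\right) = 8 \left(h + l\right) \left(l + \left(h l + l\right)\right) = 8 \left(h + l\right) \left(l + \left(l + h l\right)\right) = 8 \left(h + l\right) \left(2 l + h l\right)$)
$\frac{\frac{A{\left(43,198 \right)}}{a} - \frac{40469}{5457}}{\left(148 - 114\right)^{2}} = \frac{\frac{8 \cdot 198 \left(43^{2} + 2 \cdot 43 + 2 \cdot 198 + 43 \cdot 198\right)}{40864} - \frac{40469}{5457}}{\left(148 - 114\right)^{2}} = \frac{8 \cdot 198 \left(1849 + 86 + 396 + 8514\right) \frac{1}{40864} - \frac{40469}{5457}}{34^{2}} = \frac{8 \cdot 198 \cdot 10845 \cdot \frac{1}{40864} - \frac{40469}{5457}}{1156} = \left(17178480 \cdot \frac{1}{40864} - \frac{40469}{5457}\right) \frac{1}{1156} = \left(\frac{1073655}{2554} - \frac{40469}{5457}\right) \frac{1}{1156} = \frac{5755577509}{13937178} \cdot \frac{1}{1156} = \frac{5755577509}{16111377768}$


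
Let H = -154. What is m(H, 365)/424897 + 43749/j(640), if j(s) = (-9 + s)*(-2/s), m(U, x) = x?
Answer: -5948421802645/268110007 ≈ -22187.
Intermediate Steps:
j(s) = -2*(-9 + s)/s
m(H, 365)/424897 + 43749/j(640) = 365/424897 + 43749/(-2 + 18/640) = 365*(1/424897) + 43749/(-2 + 18*(1/640)) = 365/424897 + 43749/(-2 + 9/320) = 365/424897 + 43749/(-631/320) = 365/424897 + 43749*(-320/631) = 365/424897 - 13999680/631 = -5948421802645/268110007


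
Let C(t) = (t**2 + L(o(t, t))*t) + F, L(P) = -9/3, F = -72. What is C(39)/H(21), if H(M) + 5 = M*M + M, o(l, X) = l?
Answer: 1332/457 ≈ 2.9147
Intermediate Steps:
H(M) = -5 + M + M**2 (H(M) = -5 + (M*M + M) = -5 + (M**2 + M) = -5 + (M + M**2) = -5 + M + M**2)
L(P) = -3 (L(P) = -9*1/3 = -3)
C(t) = -72 + t**2 - 3*t (C(t) = (t**2 - 3*t) - 72 = -72 + t**2 - 3*t)
C(39)/H(21) = (-72 + 39**2 - 3*39)/(-5 + 21 + 21**2) = (-72 + 1521 - 117)/(-5 + 21 + 441) = 1332/457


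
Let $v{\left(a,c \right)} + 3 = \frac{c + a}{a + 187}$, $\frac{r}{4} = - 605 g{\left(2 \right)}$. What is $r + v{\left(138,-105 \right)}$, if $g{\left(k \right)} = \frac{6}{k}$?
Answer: $- \frac{2360442}{325} \approx -7262.9$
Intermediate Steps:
$r = -7260$ ($r = 4 \left(- 605 \cdot \frac{6}{2}\right) = 4 \left(- 605 \cdot 6 \cdot \frac{1}{2}\right) = 4 \left(\left(-605\right) 3\right) = 4 \left(-1815\right) = -7260$)
$v{\left(a,c \right)} = -3 + \frac{a + c}{187 + a}$ ($v{\left(a,c \right)} = -3 + \frac{c + a}{a + 187} = -3 + \frac{a + c}{187 + a}$)
$r + v{\left(138,-105 \right)} = -7260 + \frac{-561 - 105 - 276}{187 + 138} = -7260 + \frac{-561 - 105 - 276}{325} = -7260 + \frac{1}{325} \left(-942\right) = -7260 - \frac{942}{325} = - \frac{2360442}{325}$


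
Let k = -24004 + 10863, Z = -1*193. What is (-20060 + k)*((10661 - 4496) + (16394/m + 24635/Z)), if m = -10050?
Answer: -64781771600343/323275 ≈ -2.0039e+8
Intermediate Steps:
Z = -193
k = -13141
(-20060 + k)*((10661 - 4496) + (16394/m + 24635/Z)) = (-20060 - 13141)*((10661 - 4496) + (16394/(-10050) + 24635/(-193))) = -33201*(6165 + (16394*(-1/10050) + 24635*(-1/193))) = -33201*(6165 + (-8197/5025 - 24635/193)) = -33201*(6165 - 125372896/969825) = -33201*5853598229/969825 = -64781771600343/323275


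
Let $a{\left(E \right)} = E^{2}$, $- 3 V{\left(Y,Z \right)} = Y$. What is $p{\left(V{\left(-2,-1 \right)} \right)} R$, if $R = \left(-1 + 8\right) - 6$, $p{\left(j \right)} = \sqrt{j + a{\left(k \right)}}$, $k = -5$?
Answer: $\frac{\sqrt{231}}{3} \approx 5.0662$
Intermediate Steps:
$V{\left(Y,Z \right)} = - \frac{Y}{3}$
$p{\left(j \right)} = \sqrt{25 + j}$ ($p{\left(j \right)} = \sqrt{j + \left(-5\right)^{2}} = \sqrt{j + 25} = \sqrt{25 + j}$)
$R = 1$ ($R = 7 - 6 = 1$)
$p{\left(V{\left(-2,-1 \right)} \right)} R = \sqrt{25 - - \frac{2}{3}} \cdot 1 = \sqrt{25 + \frac{2}{3}} \cdot 1 = \sqrt{\frac{77}{3}} \cdot 1 = \frac{\sqrt{231}}{3} \cdot 1 = \frac{\sqrt{231}}{3}$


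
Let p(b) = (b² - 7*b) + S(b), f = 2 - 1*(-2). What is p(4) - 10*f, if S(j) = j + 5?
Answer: -43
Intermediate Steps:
f = 4 (f = 2 + 2 = 4)
S(j) = 5 + j
p(b) = 5 + b² - 6*b (p(b) = (b² - 7*b) + (5 + b) = 5 + b² - 6*b)
p(4) - 10*f = (5 + 4² - 6*4) - 10*4 = (5 + 16 - 24) - 40 = -3 - 40 = -43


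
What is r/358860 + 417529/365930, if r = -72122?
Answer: 3086071337/3282940995 ≈ 0.94003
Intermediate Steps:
r/358860 + 417529/365930 = -72122/358860 + 417529/365930 = -72122*1/358860 + 417529*(1/365930) = -36061/179430 + 417529/365930 = 3086071337/3282940995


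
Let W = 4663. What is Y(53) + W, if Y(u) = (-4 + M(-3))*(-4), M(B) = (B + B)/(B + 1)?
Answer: 4667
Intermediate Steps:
M(B) = 2*B/(1 + B) (M(B) = (2*B)/(1 + B) = 2*B/(1 + B))
Y(u) = 4 (Y(u) = (-4 + 2*(-3)/(1 - 3))*(-4) = (-4 + 2*(-3)/(-2))*(-4) = (-4 + 2*(-3)*(-½))*(-4) = (-4 + 3)*(-4) = -1*(-4) = 4)
Y(53) + W = 4 + 4663 = 4667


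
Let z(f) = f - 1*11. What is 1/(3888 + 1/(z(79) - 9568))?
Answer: 9500/36935999 ≈ 0.00025720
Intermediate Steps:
z(f) = -11 + f (z(f) = f - 11 = -11 + f)
1/(3888 + 1/(z(79) - 9568)) = 1/(3888 + 1/((-11 + 79) - 9568)) = 1/(3888 + 1/(68 - 9568)) = 1/(3888 + 1/(-9500)) = 1/(3888 - 1/9500) = 1/(36935999/9500) = 9500/36935999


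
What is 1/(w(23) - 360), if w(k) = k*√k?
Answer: -360/117433 - 23*√23/117433 ≈ -0.0040049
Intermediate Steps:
w(k) = k^(3/2)
1/(w(23) - 360) = 1/(23^(3/2) - 360) = 1/(23*√23 - 360) = 1/(-360 + 23*√23)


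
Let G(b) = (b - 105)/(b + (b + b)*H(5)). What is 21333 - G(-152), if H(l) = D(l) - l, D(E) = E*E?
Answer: 132946999/6232 ≈ 21333.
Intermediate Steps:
D(E) = E²
H(l) = l² - l
G(b) = (-105 + b)/(41*b) (G(b) = (b - 105)/(b + (b + b)*(5*(-1 + 5))) = (-105 + b)/(b + (2*b)*(5*4)) = (-105 + b)/(b + (2*b)*20) = (-105 + b)/(b + 40*b) = (-105 + b)/((41*b)) = (-105 + b)*(1/(41*b)) = (-105 + b)/(41*b))
21333 - G(-152) = 21333 - (-105 - 152)/(41*(-152)) = 21333 - (-1)*(-257)/(41*152) = 21333 - 1*257/6232 = 21333 - 257/6232 = 132946999/6232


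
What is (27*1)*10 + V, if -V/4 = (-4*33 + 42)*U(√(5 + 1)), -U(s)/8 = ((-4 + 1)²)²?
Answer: -233010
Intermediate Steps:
U(s) = -648 (U(s) = -8*(-4 + 1)⁴ = -8*((-3)²)² = -8*9² = -8*81 = -648)
V = -233280 (V = -4*(-4*33 + 42)*(-648) = -4*(-132 + 42)*(-648) = -(-360)*(-648) = -4*58320 = -233280)
(27*1)*10 + V = (27*1)*10 - 233280 = 27*10 - 233280 = 270 - 233280 = -233010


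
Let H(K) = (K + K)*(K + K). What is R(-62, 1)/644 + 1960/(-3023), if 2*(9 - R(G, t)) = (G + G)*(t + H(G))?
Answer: 2880814569/1946812 ≈ 1479.8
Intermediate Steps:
H(K) = 4*K² (H(K) = (2*K)*(2*K) = 4*K²)
R(G, t) = 9 - G*(t + 4*G²) (R(G, t) = 9 - (G + G)*(t + 4*G²)/2 = 9 - 2*G*(t + 4*G²)/2 = 9 - G*(t + 4*G²))
R(-62, 1)/644 + 1960/(-3023) = (9 - 4*(-62)³ - 1*(-62)*1)/644 + 1960/(-3023) = (9 - 4*(-238328) + 62)*(1/644) + 1960*(-1/3023) = (9 + 953312 + 62)*(1/644) - 1960/3023 = 953383*(1/644) - 1960/3023 = 953383/644 - 1960/3023 = 2880814569/1946812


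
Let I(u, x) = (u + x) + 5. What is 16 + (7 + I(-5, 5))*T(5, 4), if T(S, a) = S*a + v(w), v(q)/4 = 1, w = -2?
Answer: 304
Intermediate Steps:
v(q) = 4 (v(q) = 4*1 = 4)
I(u, x) = 5 + u + x
T(S, a) = 4 + S*a (T(S, a) = S*a + 4 = 4 + S*a)
16 + (7 + I(-5, 5))*T(5, 4) = 16 + (7 + (5 - 5 + 5))*(4 + 5*4) = 16 + (7 + 5)*(4 + 20) = 16 + 12*24 = 16 + 288 = 304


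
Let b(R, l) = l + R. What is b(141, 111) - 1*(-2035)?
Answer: 2287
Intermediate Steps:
b(R, l) = R + l
b(141, 111) - 1*(-2035) = (141 + 111) - 1*(-2035) = 252 + 2035 = 2287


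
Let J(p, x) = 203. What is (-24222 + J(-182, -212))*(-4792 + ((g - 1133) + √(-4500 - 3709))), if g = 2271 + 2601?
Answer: 25292007 - 24019*I*√8209 ≈ 2.5292e+7 - 2.1762e+6*I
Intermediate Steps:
g = 4872
(-24222 + J(-182, -212))*(-4792 + ((g - 1133) + √(-4500 - 3709))) = (-24222 + 203)*(-4792 + ((4872 - 1133) + √(-4500 - 3709))) = -24019*(-4792 + (3739 + √(-8209))) = -24019*(-4792 + (3739 + I*√8209)) = -24019*(-1053 + I*√8209) = 25292007 - 24019*I*√8209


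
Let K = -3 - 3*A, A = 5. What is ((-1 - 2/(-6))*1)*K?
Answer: 12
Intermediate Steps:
K = -18 (K = -3 - 3*5 = -3 - 15 = -18)
((-1 - 2/(-6))*1)*K = ((-1 - 2/(-6))*1)*(-18) = ((-1 - 2*(-1)/6)*1)*(-18) = ((-1 - 1*(-1/3))*1)*(-18) = ((-1 + 1/3)*1)*(-18) = -2/3*1*(-18) = -2/3*(-18) = 12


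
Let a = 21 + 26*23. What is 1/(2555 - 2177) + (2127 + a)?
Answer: 1037989/378 ≈ 2746.0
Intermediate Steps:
a = 619 (a = 21 + 598 = 619)
1/(2555 - 2177) + (2127 + a) = 1/(2555 - 2177) + (2127 + 619) = 1/378 + 2746 = 1037989/378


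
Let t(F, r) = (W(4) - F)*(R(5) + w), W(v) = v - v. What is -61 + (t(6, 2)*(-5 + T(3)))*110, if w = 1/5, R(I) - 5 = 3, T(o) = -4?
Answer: 48647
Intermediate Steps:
W(v) = 0
R(I) = 8 (R(I) = 5 + 3 = 8)
w = ⅕ ≈ 0.20000
t(F, r) = -41*F/5 (t(F, r) = (0 - F)*(8 + ⅕) = -F*(41/5) = -41*F/5)
-61 + (t(6, 2)*(-5 + T(3)))*110 = -61 + ((-41/5*6)*(-5 - 4))*110 = -61 - 246/5*(-9)*110 = -61 + (2214/5)*110 = -61 + 48708 = 48647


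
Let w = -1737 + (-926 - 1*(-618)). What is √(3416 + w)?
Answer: √1371 ≈ 37.027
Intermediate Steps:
w = -2045 (w = -1737 + (-926 + 618) = -1737 - 308 = -2045)
√(3416 + w) = √(3416 - 2045) = √1371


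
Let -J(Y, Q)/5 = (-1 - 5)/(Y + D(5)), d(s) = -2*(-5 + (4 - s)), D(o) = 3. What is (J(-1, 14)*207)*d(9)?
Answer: 62100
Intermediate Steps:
d(s) = 2 + 2*s (d(s) = -2*(-1 - s) = 2 + 2*s)
J(Y, Q) = 30/(3 + Y) (J(Y, Q) = -5*(-1 - 5)/(Y + 3) = -(-30)/(3 + Y) = 30/(3 + Y))
(J(-1, 14)*207)*d(9) = ((30/(3 - 1))*207)*(2 + 2*9) = ((30/2)*207)*(2 + 18) = ((30*(½))*207)*20 = (15*207)*20 = 3105*20 = 62100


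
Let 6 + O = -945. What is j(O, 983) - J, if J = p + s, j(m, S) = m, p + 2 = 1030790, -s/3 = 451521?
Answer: 322824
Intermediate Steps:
s = -1354563 (s = -3*451521 = -1354563)
O = -951 (O = -6 - 945 = -951)
p = 1030788 (p = -2 + 1030790 = 1030788)
J = -323775 (J = 1030788 - 1354563 = -323775)
j(O, 983) - J = -951 - 1*(-323775) = -951 + 323775 = 322824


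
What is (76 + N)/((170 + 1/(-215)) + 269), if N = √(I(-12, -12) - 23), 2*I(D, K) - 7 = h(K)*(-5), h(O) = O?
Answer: 4085/23596 + 215*√42/188768 ≈ 0.18050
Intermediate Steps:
I(D, K) = 7/2 - 5*K/2 (I(D, K) = 7/2 + (K*(-5))/2 = 7/2 + (-5*K)/2 = 7/2 - 5*K/2)
N = √42/2 (N = √((7/2 - 5/2*(-12)) - 23) = √((7/2 + 30) - 23) = √(67/2 - 23) = √(21/2) = √42/2 ≈ 3.2404)
(76 + N)/((170 + 1/(-215)) + 269) = (76 + √42/2)/((170 + 1/(-215)) + 269) = (76 + √42/2)/((170 - 1/215) + 269) = (76 + √42/2)/(36549/215 + 269) = (76 + √42/2)/(94384/215) = (76 + √42/2)*(215/94384) = 4085/23596 + 215*√42/188768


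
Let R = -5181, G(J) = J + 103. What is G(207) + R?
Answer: -4871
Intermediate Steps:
G(J) = 103 + J
G(207) + R = (103 + 207) - 5181 = 310 - 5181 = -4871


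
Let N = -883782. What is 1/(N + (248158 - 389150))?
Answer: -1/1024774 ≈ -9.7582e-7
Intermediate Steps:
1/(N + (248158 - 389150)) = 1/(-883782 + (248158 - 389150)) = 1/(-883782 - 140992) = 1/(-1024774) = -1/1024774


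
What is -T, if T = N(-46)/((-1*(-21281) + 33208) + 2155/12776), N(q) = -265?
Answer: 3385640/696153619 ≈ 0.0048634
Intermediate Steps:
T = -3385640/696153619 (T = -265/((-1*(-21281) + 33208) + 2155/12776) = -265/((21281 + 33208) + 2155*(1/12776)) = -265/(54489 + 2155/12776) = -265/696153619/12776 = -265*12776/696153619 = -3385640/696153619 ≈ -0.0048634)
-T = -1*(-3385640/696153619) = 3385640/696153619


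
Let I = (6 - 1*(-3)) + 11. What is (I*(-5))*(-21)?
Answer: 2100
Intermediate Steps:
I = 20 (I = (6 + 3) + 11 = 9 + 11 = 20)
(I*(-5))*(-21) = (20*(-5))*(-21) = -100*(-21) = 2100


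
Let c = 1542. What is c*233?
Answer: 359286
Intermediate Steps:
c*233 = 1542*233 = 359286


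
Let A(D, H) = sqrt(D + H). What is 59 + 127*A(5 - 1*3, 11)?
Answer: 59 + 127*sqrt(13) ≈ 516.91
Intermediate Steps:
59 + 127*A(5 - 1*3, 11) = 59 + 127*sqrt((5 - 1*3) + 11) = 59 + 127*sqrt((5 - 3) + 11) = 59 + 127*sqrt(2 + 11) = 59 + 127*sqrt(13)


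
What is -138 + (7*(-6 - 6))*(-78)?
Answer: 6414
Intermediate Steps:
-138 + (7*(-6 - 6))*(-78) = -138 + (7*(-12))*(-78) = -138 - 84*(-78) = -138 + 6552 = 6414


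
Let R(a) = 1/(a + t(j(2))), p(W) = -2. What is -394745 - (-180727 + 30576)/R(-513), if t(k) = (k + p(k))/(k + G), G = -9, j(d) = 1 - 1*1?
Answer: -696499570/9 ≈ -7.7389e+7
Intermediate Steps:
j(d) = 0 (j(d) = 1 - 1 = 0)
t(k) = (-2 + k)/(-9 + k) (t(k) = (k - 2)/(k - 9) = (-2 + k)/(-9 + k))
R(a) = 1/(2/9 + a) (R(a) = 1/(a + (-2 + 0)/(-9 + 0)) = 1/(a - 2/(-9)) = 1/(a - ⅑*(-2)) = 1/(a + 2/9) = 1/(2/9 + a))
-394745 - (-180727 + 30576)/R(-513) = -394745 - (-180727 + 30576)/(9/(2 + 9*(-513))) = -394745 - (-150151)/(9/(2 - 4617)) = -394745 - (-150151)/(9/(-4615)) = -394745 - (-150151)/(9*(-1/4615)) = -394745 - (-150151)/(-9/4615) = -394745 - (-150151)*(-4615)/9 = -394745 - 1*692946865/9 = -394745 - 692946865/9 = -696499570/9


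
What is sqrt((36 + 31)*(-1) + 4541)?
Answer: sqrt(4474) ≈ 66.888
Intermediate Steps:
sqrt((36 + 31)*(-1) + 4541) = sqrt(67*(-1) + 4541) = sqrt(-67 + 4541) = sqrt(4474)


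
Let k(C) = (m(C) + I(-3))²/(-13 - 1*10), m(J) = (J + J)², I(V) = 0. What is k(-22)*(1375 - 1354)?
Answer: -78710016/23 ≈ -3.4222e+6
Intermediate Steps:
m(J) = 4*J² (m(J) = (2*J)² = 4*J²)
k(C) = -16*C⁴/23 (k(C) = (4*C² + 0)²/(-13 - 1*10) = (4*C²)²/(-13 - 10) = (16*C⁴)/(-23) = -16*C⁴/23)
k(-22)*(1375 - 1354) = (-16/23*(-22)⁴)*(1375 - 1354) = -16/23*234256*21 = -3748096/23*21 = -78710016/23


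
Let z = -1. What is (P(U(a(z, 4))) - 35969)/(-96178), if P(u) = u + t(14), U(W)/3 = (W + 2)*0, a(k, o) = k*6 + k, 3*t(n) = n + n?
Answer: 107879/288534 ≈ 0.37389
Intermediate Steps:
t(n) = 2*n/3 (t(n) = (n + n)/3 = (2*n)/3 = 2*n/3)
a(k, o) = 7*k (a(k, o) = 6*k + k = 7*k)
U(W) = 0 (U(W) = 3*((W + 2)*0) = 3*((2 + W)*0) = 3*0 = 0)
P(u) = 28/3 + u (P(u) = u + (2/3)*14 = u + 28/3 = 28/3 + u)
(P(U(a(z, 4))) - 35969)/(-96178) = ((28/3 + 0) - 35969)/(-96178) = (28/3 - 35969)*(-1/96178) = -107879/3*(-1/96178) = 107879/288534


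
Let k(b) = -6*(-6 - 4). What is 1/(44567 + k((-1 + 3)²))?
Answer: 1/44627 ≈ 2.2408e-5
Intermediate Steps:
k(b) = 60 (k(b) = -6*(-10) = 60)
1/(44567 + k((-1 + 3)²)) = 1/(44567 + 60) = 1/44627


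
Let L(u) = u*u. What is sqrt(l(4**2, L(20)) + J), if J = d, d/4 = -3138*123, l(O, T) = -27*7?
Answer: 3*I*sqrt(171565) ≈ 1242.6*I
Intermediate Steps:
L(u) = u**2
l(O, T) = -189
d = -1543896 (d = 4*(-3138*123) = 4*(-385974) = -1543896)
J = -1543896
sqrt(l(4**2, L(20)) + J) = sqrt(-189 - 1543896) = sqrt(-1544085) = 3*I*sqrt(171565)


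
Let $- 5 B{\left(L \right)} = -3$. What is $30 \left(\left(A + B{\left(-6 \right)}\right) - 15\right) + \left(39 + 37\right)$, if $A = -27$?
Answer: $-1166$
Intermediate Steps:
$B{\left(L \right)} = \frac{3}{5}$ ($B{\left(L \right)} = \left(- \frac{1}{5}\right) \left(-3\right) = \frac{3}{5}$)
$30 \left(\left(A + B{\left(-6 \right)}\right) - 15\right) + \left(39 + 37\right) = 30 \left(\left(-27 + \frac{3}{5}\right) - 15\right) + \left(39 + 37\right) = 30 \left(- \frac{132}{5} - 15\right) + 76 = 30 \left(- \frac{207}{5}\right) + 76 = -1242 + 76 = -1166$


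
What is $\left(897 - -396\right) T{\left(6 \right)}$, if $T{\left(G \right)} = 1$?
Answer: $1293$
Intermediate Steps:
$\left(897 - -396\right) T{\left(6 \right)} = \left(897 - -396\right) 1 = \left(897 + 396\right) 1 = 1293 \cdot 1 = 1293$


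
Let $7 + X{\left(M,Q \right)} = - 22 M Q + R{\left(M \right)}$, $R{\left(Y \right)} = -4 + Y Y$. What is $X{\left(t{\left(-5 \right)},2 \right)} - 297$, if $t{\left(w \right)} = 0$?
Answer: $-308$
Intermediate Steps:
$R{\left(Y \right)} = -4 + Y^{2}$
$X{\left(M,Q \right)} = -11 + M^{2} - 22 M Q$ ($X{\left(M,Q \right)} = -7 + \left(- 22 M Q + \left(-4 + M^{2}\right)\right) = -7 - \left(4 - M^{2} + 22 M Q\right) = -11 + M^{2} - 22 M Q$)
$X{\left(t{\left(-5 \right)},2 \right)} - 297 = \left(-11 + 0^{2} - 0 \cdot 2\right) - 297 = \left(-11 + 0 + 0\right) - 297 = -11 - 297 = -308$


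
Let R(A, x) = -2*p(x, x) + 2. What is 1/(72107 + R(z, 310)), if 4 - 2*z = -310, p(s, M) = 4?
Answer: 1/72101 ≈ 1.3869e-5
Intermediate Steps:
z = 157 (z = 2 - ½*(-310) = 2 + 155 = 157)
R(A, x) = -6 (R(A, x) = -2*4 + 2 = -8 + 2 = -6)
1/(72107 + R(z, 310)) = 1/(72107 - 6) = 1/72101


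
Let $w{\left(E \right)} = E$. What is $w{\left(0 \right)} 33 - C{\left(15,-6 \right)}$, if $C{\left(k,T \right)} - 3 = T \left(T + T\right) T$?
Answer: $429$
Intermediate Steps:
$C{\left(k,T \right)} = 3 + 2 T^{3}$ ($C{\left(k,T \right)} = 3 + T \left(T + T\right) T = 3 + T 2 T T = 3 + 2 T^{2} T = 3 + 2 T^{3}$)
$w{\left(0 \right)} 33 - C{\left(15,-6 \right)} = 0 \cdot 33 - \left(3 + 2 \left(-6\right)^{3}\right) = 0 - \left(3 + 2 \left(-216\right)\right) = 0 - \left(3 - 432\right) = 0 - -429 = 0 + 429 = 429$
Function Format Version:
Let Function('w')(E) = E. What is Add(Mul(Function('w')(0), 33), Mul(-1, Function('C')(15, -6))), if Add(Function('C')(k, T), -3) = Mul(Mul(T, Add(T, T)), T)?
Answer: 429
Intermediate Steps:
Function('C')(k, T) = Add(3, Mul(2, Pow(T, 3))) (Function('C')(k, T) = Add(3, Mul(Mul(T, Add(T, T)), T)) = Add(3, Mul(Mul(T, Mul(2, T)), T)) = Add(3, Mul(Mul(2, Pow(T, 2)), T)) = Add(3, Mul(2, Pow(T, 3))))
Add(Mul(Function('w')(0), 33), Mul(-1, Function('C')(15, -6))) = Add(Mul(0, 33), Mul(-1, Add(3, Mul(2, Pow(-6, 3))))) = Add(0, Mul(-1, Add(3, Mul(2, -216)))) = Add(0, Mul(-1, Add(3, -432))) = Add(0, Mul(-1, -429)) = Add(0, 429) = 429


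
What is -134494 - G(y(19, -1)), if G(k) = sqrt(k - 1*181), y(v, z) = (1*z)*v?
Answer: -134494 - 10*I*sqrt(2) ≈ -1.3449e+5 - 14.142*I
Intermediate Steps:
y(v, z) = v*z (y(v, z) = z*v = v*z)
G(k) = sqrt(-181 + k) (G(k) = sqrt(k - 181) = sqrt(-181 + k))
-134494 - G(y(19, -1)) = -134494 - sqrt(-181 + 19*(-1)) = -134494 - sqrt(-181 - 19) = -134494 - sqrt(-200) = -134494 - 10*I*sqrt(2)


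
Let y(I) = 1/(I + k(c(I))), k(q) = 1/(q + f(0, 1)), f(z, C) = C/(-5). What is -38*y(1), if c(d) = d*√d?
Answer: -152/9 ≈ -16.889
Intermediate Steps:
c(d) = d^(3/2)
f(z, C) = -C/5 (f(z, C) = C*(-⅕) = -C/5)
k(q) = 1/(-⅕ + q) (k(q) = 1/(q - ⅕*1) = 1/(q - ⅕) = 1/(-⅕ + q))
y(I) = 1/(I + 5/(-1 + 5*I^(3/2)))
-38*y(1) = -38*(1 - 5*1^(3/2))/(-5 + 1 - 5*1^(5/2)) = -38*(1 - 5*1)/(-5 + 1 - 5*1) = -38*(1 - 5)/(-5 + 1 - 5) = -38*(-4)/(-9) = -(-38)*(-4)/9 = -38*4/9 = -152/9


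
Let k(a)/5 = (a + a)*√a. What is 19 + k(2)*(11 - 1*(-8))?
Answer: 19 + 380*√2 ≈ 556.40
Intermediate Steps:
k(a) = 10*a^(3/2) (k(a) = 5*((a + a)*√a) = 5*((2*a)*√a) = 5*(2*a^(3/2)) = 10*a^(3/2))
19 + k(2)*(11 - 1*(-8)) = 19 + (10*2^(3/2))*(11 - 1*(-8)) = 19 + (10*(2*√2))*(11 + 8) = 19 + (20*√2)*19 = 19 + 380*√2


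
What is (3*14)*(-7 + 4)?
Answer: -126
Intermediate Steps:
(3*14)*(-7 + 4) = 42*(-3) = -126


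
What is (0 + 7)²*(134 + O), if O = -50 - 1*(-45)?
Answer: 6321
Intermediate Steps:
O = -5 (O = -50 + 45 = -5)
(0 + 7)²*(134 + O) = (0 + 7)²*(134 - 5) = 7²*129 = 49*129 = 6321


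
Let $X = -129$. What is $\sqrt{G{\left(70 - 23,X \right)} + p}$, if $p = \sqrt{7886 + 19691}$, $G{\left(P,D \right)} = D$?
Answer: $\sqrt{-129 + \sqrt{27577}} \approx 6.088$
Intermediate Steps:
$p = \sqrt{27577} \approx 166.06$
$\sqrt{G{\left(70 - 23,X \right)} + p} = \sqrt{-129 + \sqrt{27577}}$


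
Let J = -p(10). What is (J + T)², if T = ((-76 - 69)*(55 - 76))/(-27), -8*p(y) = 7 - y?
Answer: 66373609/5184 ≈ 12804.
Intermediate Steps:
p(y) = -7/8 + y/8 (p(y) = -(7 - y)/8 = -7/8 + y/8)
J = -3/8 (J = -(-7/8 + (⅛)*10) = -(-7/8 + 5/4) = -1*3/8 = -3/8 ≈ -0.37500)
T = -1015/9 (T = -145*(-21)*(-1/27) = 3045*(-1/27) = -1015/9 ≈ -112.78)
(J + T)² = (-3/8 - 1015/9)² = (-8147/72)² = 66373609/5184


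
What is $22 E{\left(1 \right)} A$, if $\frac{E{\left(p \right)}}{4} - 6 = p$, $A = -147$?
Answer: $-90552$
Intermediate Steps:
$E{\left(p \right)} = 24 + 4 p$
$22 E{\left(1 \right)} A = 22 \left(24 + 4 \cdot 1\right) \left(-147\right) = 22 \left(24 + 4\right) \left(-147\right) = 22 \cdot 28 \left(-147\right) = 616 \left(-147\right) = -90552$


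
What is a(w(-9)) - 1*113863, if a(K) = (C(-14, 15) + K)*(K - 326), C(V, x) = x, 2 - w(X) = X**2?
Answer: -87943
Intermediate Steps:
w(X) = 2 - X**2
a(K) = (-326 + K)*(15 + K) (a(K) = (15 + K)*(K - 326) = (15 + K)*(-326 + K) = (-326 + K)*(15 + K))
a(w(-9)) - 1*113863 = (-4890 + (2 - 1*(-9)**2)**2 - 311*(2 - 1*(-9)**2)) - 1*113863 = (-4890 + (2 - 1*81)**2 - 311*(2 - 1*81)) - 113863 = (-4890 + (2 - 81)**2 - 311*(2 - 81)) - 113863 = (-4890 + (-79)**2 - 311*(-79)) - 113863 = (-4890 + 6241 + 24569) - 113863 = 25920 - 113863 = -87943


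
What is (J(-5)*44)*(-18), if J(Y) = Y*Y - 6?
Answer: -15048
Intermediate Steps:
J(Y) = -6 + Y² (J(Y) = Y² - 6 = -6 + Y²)
(J(-5)*44)*(-18) = ((-6 + (-5)²)*44)*(-18) = ((-6 + 25)*44)*(-18) = (19*44)*(-18) = 836*(-18) = -15048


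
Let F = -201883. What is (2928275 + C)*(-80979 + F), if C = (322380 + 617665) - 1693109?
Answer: -615284533882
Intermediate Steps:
C = -753064 (C = 940045 - 1693109 = -753064)
(2928275 + C)*(-80979 + F) = (2928275 - 753064)*(-80979 - 201883) = 2175211*(-282862) = -615284533882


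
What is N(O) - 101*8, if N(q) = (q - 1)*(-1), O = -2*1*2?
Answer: -803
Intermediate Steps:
O = -4 (O = -2*2 = -4)
N(q) = 1 - q (N(q) = (-1 + q)*(-1) = 1 - q)
N(O) - 101*8 = (1 - 1*(-4)) - 101*8 = (1 + 4) - 1*808 = 5 - 808 = -803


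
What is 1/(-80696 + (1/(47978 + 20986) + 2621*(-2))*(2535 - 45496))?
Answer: 68964/15525235359863 ≈ 4.4421e-9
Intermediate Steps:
1/(-80696 + (1/(47978 + 20986) + 2621*(-2))*(2535 - 45496)) = 1/(-80696 + (1/68964 - 5242)*(-42961)) = 1/(-80696 - 361509287/68964*(-42961)) = 1/(-80696 + 15530800478807/68964) = 1/(15525235359863/68964) = 68964/15525235359863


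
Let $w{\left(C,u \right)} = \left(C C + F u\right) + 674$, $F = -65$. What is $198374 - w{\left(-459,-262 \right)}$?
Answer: $-30011$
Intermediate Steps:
$w{\left(C,u \right)} = 674 + C^{2} - 65 u$ ($w{\left(C,u \right)} = \left(C C - 65 u\right) + 674 = \left(C^{2} - 65 u\right) + 674 = 674 + C^{2} - 65 u$)
$198374 - w{\left(-459,-262 \right)} = 198374 - \left(674 + \left(-459\right)^{2} - -17030\right) = 198374 - \left(674 + 210681 + 17030\right) = 198374 - 228385 = -30011$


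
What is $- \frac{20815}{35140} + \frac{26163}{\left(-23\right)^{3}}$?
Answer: $- \frac{234524785}{85509676} \approx -2.7427$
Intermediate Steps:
$- \frac{20815}{35140} + \frac{26163}{\left(-23\right)^{3}} = \left(-20815\right) \frac{1}{35140} + \frac{26163}{-12167} = - \frac{4163}{7028} + 26163 \left(- \frac{1}{12167}\right) = - \frac{4163}{7028} - \frac{26163}{12167} = - \frac{234524785}{85509676}$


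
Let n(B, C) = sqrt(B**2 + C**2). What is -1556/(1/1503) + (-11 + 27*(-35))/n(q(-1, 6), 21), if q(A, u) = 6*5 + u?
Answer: -2338668 - 956*sqrt(193)/579 ≈ -2.3387e+6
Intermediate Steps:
q(A, u) = 30 + u
-1556/(1/1503) + (-11 + 27*(-35))/n(q(-1, 6), 21) = -1556/(1/1503) + (-11 + 27*(-35))/(sqrt((30 + 6)**2 + 21**2)) = -1556/1/1503 + (-11 - 945)/(sqrt(36**2 + 441)) = -1556*1503 - 956/sqrt(1296 + 441) = -2338668 - 956*sqrt(193)/579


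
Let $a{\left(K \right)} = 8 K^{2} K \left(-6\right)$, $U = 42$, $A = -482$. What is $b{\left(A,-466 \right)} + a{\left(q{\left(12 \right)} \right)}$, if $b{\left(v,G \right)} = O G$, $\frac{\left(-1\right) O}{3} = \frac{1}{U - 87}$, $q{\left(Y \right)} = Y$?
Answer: $- \frac{1244626}{15} \approx -82975.0$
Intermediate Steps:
$O = \frac{1}{15}$ ($O = - \frac{3}{42 - 87} = - \frac{3}{-45} = \left(-3\right) \left(- \frac{1}{45}\right) = \frac{1}{15} \approx 0.066667$)
$b{\left(v,G \right)} = \frac{G}{15}$
$a{\left(K \right)} = - 48 K^{3}$ ($a{\left(K \right)} = 8 K^{3} \left(-6\right) = - 48 K^{3}$)
$b{\left(A,-466 \right)} + a{\left(q{\left(12 \right)} \right)} = \frac{1}{15} \left(-466\right) - 48 \cdot 12^{3} = - \frac{466}{15} - 82944 = - \frac{1244626}{15}$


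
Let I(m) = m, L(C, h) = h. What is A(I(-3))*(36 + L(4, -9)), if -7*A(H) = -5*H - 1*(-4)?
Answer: -513/7 ≈ -73.286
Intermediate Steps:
A(H) = -4/7 + 5*H/7 (A(H) = -(-5*H - 1*(-4))/7 = -(-5*H + 4)/7 = -(4 - 5*H)/7 = -4/7 + 5*H/7)
A(I(-3))*(36 + L(4, -9)) = (-4/7 + (5/7)*(-3))*(36 - 9) = (-4/7 - 15/7)*27 = -19/7*27 = -513/7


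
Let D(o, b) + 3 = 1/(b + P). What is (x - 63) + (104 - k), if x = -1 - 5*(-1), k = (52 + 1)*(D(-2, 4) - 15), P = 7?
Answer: 10936/11 ≈ 994.18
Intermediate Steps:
D(o, b) = -3 + 1/(7 + b) (D(o, b) = -3 + 1/(b + 7) = -3 + 1/(7 + b))
k = -10441/11 (k = (52 + 1)*((-20 - 3*4)/(7 + 4) - 15) = 53*((-20 - 12)/11 - 15) = 53*((1/11)*(-32) - 15) = 53*(-32/11 - 15) = 53*(-197/11) = -10441/11 ≈ -949.18)
x = 4 (x = -1 + 5 = 4)
(x - 63) + (104 - k) = (4 - 63) + (104 - 1*(-10441/11)) = -59 + (104 + 10441/11) = -59 + 11585/11 = 10936/11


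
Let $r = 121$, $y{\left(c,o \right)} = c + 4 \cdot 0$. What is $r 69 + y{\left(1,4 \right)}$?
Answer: $8350$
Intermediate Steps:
$y{\left(c,o \right)} = c$ ($y{\left(c,o \right)} = c + 0 = c$)
$r 69 + y{\left(1,4 \right)} = 121 \cdot 69 + 1 = 8349 + 1 = 8350$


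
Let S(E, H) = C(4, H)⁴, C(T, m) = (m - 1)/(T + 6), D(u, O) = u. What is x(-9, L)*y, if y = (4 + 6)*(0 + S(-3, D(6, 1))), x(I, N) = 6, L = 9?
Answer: 15/4 ≈ 3.7500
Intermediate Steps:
C(T, m) = (-1 + m)/(6 + T)
S(E, H) = (-⅒ + H/10)⁴ (S(E, H) = ((-1 + H)/(6 + 4))⁴ = ((-1 + H)/10)⁴ = (-⅒ + H/10)⁴)
y = 5/8 (y = (4 + 6)*(0 + (-1 + 6)⁴/10000) = 10*(0 + (1/10000)*5⁴) = 10*(0 + (1/10000)*625) = 10*(0 + 1/16) = 10*(1/16) = 5/8 ≈ 0.62500)
x(-9, L)*y = 6*(5/8) = 15/4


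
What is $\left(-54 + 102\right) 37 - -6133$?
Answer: $7909$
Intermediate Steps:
$\left(-54 + 102\right) 37 - -6133 = 48 \cdot 37 + 6133 = 1776 + 6133 = 7909$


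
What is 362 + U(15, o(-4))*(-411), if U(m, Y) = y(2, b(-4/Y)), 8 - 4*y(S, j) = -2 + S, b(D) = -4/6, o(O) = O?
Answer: -460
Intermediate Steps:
b(D) = -2/3 (b(D) = -4*1/6 = -2/3)
y(S, j) = 5/2 - S/4 (y(S, j) = 2 - (-2 + S)/4 = 2 + (1/2 - S/4) = 5/2 - S/4)
U(m, Y) = 2 (U(m, Y) = 5/2 - 1/4*2 = 5/2 - 1/2 = 2)
362 + U(15, o(-4))*(-411) = 362 + 2*(-411) = 362 - 822 = -460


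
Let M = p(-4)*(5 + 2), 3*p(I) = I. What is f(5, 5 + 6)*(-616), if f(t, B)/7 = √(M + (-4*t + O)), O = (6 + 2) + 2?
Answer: -4312*I*√174/3 ≈ -18960.0*I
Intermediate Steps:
O = 10 (O = 8 + 2 = 10)
p(I) = I/3
M = -28/3 (M = ((⅓)*(-4))*(5 + 2) = -4/3*7 = -28/3 ≈ -9.3333)
f(t, B) = 7*√(⅔ - 4*t) (f(t, B) = 7*√(-28/3 + (-4*t + 10)) = 7*√(-28/3 + (10 - 4*t)) = 7*√(⅔ - 4*t))
f(5, 5 + 6)*(-616) = (7*√(6 - 36*5)/3)*(-616) = (7*√(6 - 180)/3)*(-616) = (7*√(-174)/3)*(-616) = (7*(I*√174)/3)*(-616) = (7*I*√174/3)*(-616) = -4312*I*√174/3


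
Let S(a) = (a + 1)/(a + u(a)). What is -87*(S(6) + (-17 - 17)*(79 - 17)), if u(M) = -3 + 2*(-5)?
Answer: 183483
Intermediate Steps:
u(M) = -13 (u(M) = -3 - 10 = -13)
S(a) = (1 + a)/(-13 + a) (S(a) = (a + 1)/(a - 13) = (1 + a)/(-13 + a))
-87*(S(6) + (-17 - 17)*(79 - 17)) = -87*((1 + 6)/(-13 + 6) + (-17 - 17)*(79 - 17)) = -87*(7/(-7) - 34*62) = -87*(-⅐*7 - 2108) = -87*(-1 - 2108) = -87*(-2109) = 183483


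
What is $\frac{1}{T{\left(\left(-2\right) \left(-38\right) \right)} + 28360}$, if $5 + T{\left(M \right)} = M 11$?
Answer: $\frac{1}{29191} \approx 3.4257 \cdot 10^{-5}$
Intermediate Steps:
$T{\left(M \right)} = -5 + 11 M$ ($T{\left(M \right)} = -5 + M 11 = -5 + 11 M$)
$\frac{1}{T{\left(\left(-2\right) \left(-38\right) \right)} + 28360} = \frac{1}{\left(-5 + 11 \left(\left(-2\right) \left(-38\right)\right)\right) + 28360} = \frac{1}{\left(-5 + 11 \cdot 76\right) + 28360} = \frac{1}{\left(-5 + 836\right) + 28360} = \frac{1}{831 + 28360} = \frac{1}{29191}$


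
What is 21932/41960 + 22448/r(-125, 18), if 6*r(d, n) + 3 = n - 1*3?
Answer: 117745243/10490 ≈ 11225.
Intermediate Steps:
r(d, n) = -1 + n/6 (r(d, n) = -1/2 + (n - 1*3)/6 = -1/2 + (n - 3)/6 = -1/2 + (-3 + n)/6 = -1/2 + (-1/2 + n/6) = -1 + n/6)
21932/41960 + 22448/r(-125, 18) = 21932/41960 + 22448/(-1 + (1/6)*18) = 21932*(1/41960) + 22448/(-1 + 3) = 5483/10490 + 22448/2 = 5483/10490 + 22448*(1/2) = 5483/10490 + 11224 = 117745243/10490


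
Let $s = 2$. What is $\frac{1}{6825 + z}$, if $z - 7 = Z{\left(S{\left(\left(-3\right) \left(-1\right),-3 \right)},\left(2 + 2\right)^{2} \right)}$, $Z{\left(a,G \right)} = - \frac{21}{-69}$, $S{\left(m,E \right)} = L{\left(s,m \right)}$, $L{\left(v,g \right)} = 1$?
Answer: $\frac{23}{157143} \approx 0.00014636$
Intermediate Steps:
$S{\left(m,E \right)} = 1$
$Z{\left(a,G \right)} = \frac{7}{23}$ ($Z{\left(a,G \right)} = \left(-21\right) \left(- \frac{1}{69}\right) = \frac{7}{23}$)
$z = \frac{168}{23}$ ($z = 7 + \frac{7}{23} = \frac{168}{23} \approx 7.3043$)
$\frac{1}{6825 + z} = \frac{1}{6825 + \frac{168}{23}} = \frac{1}{\frac{157143}{23}} = \frac{23}{157143}$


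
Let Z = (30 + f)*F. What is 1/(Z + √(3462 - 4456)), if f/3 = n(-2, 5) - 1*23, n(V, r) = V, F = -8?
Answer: 180/65297 - I*√994/130594 ≈ 0.0027566 - 0.00024142*I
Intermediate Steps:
f = -75 (f = 3*(-2 - 1*23) = 3*(-2 - 23) = 3*(-25) = -75)
Z = 360 (Z = (30 - 75)*(-8) = -45*(-8) = 360)
1/(Z + √(3462 - 4456)) = 1/(360 + √(3462 - 4456)) = 1/(360 + √(-994)) = 1/(360 + I*√994)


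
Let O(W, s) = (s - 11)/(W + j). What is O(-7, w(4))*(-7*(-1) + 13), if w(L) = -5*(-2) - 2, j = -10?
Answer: 60/17 ≈ 3.5294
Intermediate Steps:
w(L) = 8 (w(L) = 10 - 2 = 8)
O(W, s) = (-11 + s)/(-10 + W) (O(W, s) = (s - 11)/(W - 10) = (-11 + s)/(-10 + W))
O(-7, w(4))*(-7*(-1) + 13) = ((-11 + 8)/(-10 - 7))*(-7*(-1) + 13) = (-3/(-17))*(7 + 13) = -1/17*(-3)*20 = (3/17)*20 = 60/17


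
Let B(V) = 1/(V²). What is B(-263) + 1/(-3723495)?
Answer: 3654326/257550425655 ≈ 1.4189e-5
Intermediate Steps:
B(V) = V⁻²
B(-263) + 1/(-3723495) = (-263)⁻² + 1/(-3723495) = 1/69169 - 1/3723495 = 3654326/257550425655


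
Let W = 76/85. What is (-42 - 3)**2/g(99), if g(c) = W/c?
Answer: 17040375/76 ≈ 2.2422e+5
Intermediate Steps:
W = 76/85 (W = 76*(1/85) = 76/85 ≈ 0.89412)
g(c) = 76/(85*c)
(-42 - 3)**2/g(99) = (-42 - 3)**2/(((76/85)/99)) = (-45)**2/(((76/85)*(1/99))) = 2025/(76/8415) = 2025*(8415/76) = 17040375/76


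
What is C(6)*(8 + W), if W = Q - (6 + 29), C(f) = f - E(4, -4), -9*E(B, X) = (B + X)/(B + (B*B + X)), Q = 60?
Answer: 198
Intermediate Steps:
E(B, X) = -(B + X)/(9*(B + X + B**2)) (E(B, X) = -(B + X)/(9*(B + (B*B + X))) = -(B + X)/(9*(B + (B**2 + X))) = -(B + X)/(9*(B + (X + B**2))) = -(B + X)/(9*(B + X + B**2)))
C(f) = f (C(f) = f - (-1/9*4 - 1/9*(-4))/(4 - 4 + 4**2) = f - (-4/9 + 4/9)/(4 - 4 + 16) = f - 0/16 = f - 1*0 = f + 0 = f)
W = 25 (W = 60 - (6 + 29) = 60 - 1*35 = 60 - 35 = 25)
C(6)*(8 + W) = 6*(8 + 25) = 6*33 = 198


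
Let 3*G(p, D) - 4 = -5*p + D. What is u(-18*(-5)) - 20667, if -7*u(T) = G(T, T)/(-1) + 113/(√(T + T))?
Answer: -434363/21 - 113*√5/210 ≈ -20685.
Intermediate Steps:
G(p, D) = 4/3 - 5*p/3 + D/3 (G(p, D) = 4/3 + (-5*p + D)/3 = 4/3 + (D - 5*p)/3 = 4/3 + (-5*p/3 + D/3) = 4/3 - 5*p/3 + D/3)
u(T) = 4/21 - 4*T/21 - 113*√2/(14*√T) (u(T) = -((4/3 - 5*T/3 + T/3)/(-1) + 113/(√(T + T)))/7 = -((4/3 - 4*T/3)*(-1) + 113/(√(2*T)))/7 = -((-4/3 + 4*T/3) + 113/((√2*√T)))/7 = -((-4/3 + 4*T/3) + 113*(√2/(2*√T)))/7 = -((-4/3 + 4*T/3) + 113*√2/(2*√T))/7 = -(-4/3 + 4*T/3 + 113*√2/(2*√T))/7 = 4/21 - 4*T/21 - 113*√2/(14*√T))
u(-18*(-5)) - 20667 = (4/21 - (-24)*(-5)/7 - 113*√2/(14*√(-18*(-5)))) - 20667 = (4/21 - 4/21*90 - 113*√2/(14*√90)) - 20667 = (4/21 - 120/7 - 113*√2*√10/30/14) - 20667 = (4/21 - 120/7 - 113*√5/210) - 20667 = (-356/21 - 113*√5/210) - 20667 = -434363/21 - 113*√5/210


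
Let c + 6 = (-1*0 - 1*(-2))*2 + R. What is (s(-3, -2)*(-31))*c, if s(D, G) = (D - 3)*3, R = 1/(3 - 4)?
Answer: -1674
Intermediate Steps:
R = -1 (R = 1/(-1) = -1)
s(D, G) = -9 + 3*D (s(D, G) = (-3 + D)*3 = -9 + 3*D)
c = -3 (c = -6 + ((-1*0 - 1*(-2))*2 - 1) = -6 + ((0 + 2)*2 - 1) = -6 + (2*2 - 1) = -6 + (4 - 1) = -6 + 3 = -3)
(s(-3, -2)*(-31))*c = ((-9 + 3*(-3))*(-31))*(-3) = ((-9 - 9)*(-31))*(-3) = -18*(-31)*(-3) = 558*(-3) = -1674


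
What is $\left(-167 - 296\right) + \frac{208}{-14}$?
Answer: $- \frac{3345}{7} \approx -477.86$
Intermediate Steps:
$\left(-167 - 296\right) + \frac{208}{-14} = -463 + 208 \left(- \frac{1}{14}\right) = -463 - \frac{104}{7} = - \frac{3345}{7}$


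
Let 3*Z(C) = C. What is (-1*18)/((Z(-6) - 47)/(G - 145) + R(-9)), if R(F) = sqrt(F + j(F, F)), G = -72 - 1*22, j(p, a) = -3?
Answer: -210798/687853 + 2056356*I*sqrt(3)/687853 ≈ -0.30646 + 5.178*I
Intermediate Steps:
Z(C) = C/3
G = -94 (G = -72 - 22 = -94)
R(F) = sqrt(-3 + F) (R(F) = sqrt(F - 3) = sqrt(-3 + F))
(-1*18)/((Z(-6) - 47)/(G - 145) + R(-9)) = (-1*18)/(((1/3)*(-6) - 47)/(-94 - 145) + sqrt(-3 - 9)) = -18/((-2 - 47)/(-239) + sqrt(-12)) = -18/(-49*(-1/239) + 2*I*sqrt(3)) = -18/(49/239 + 2*I*sqrt(3))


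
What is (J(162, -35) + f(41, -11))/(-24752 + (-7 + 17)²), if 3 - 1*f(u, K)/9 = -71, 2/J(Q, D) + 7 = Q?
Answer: -25808/955265 ≈ -0.027017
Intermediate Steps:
J(Q, D) = 2/(-7 + Q)
f(u, K) = 666 (f(u, K) = 27 - 9*(-71) = 27 + 639 = 666)
(J(162, -35) + f(41, -11))/(-24752 + (-7 + 17)²) = (2/(-7 + 162) + 666)/(-24752 + (-7 + 17)²) = (2/155 + 666)/(-24752 + 10²) = (2*(1/155) + 666)/(-24752 + 100) = (2/155 + 666)/(-24652) = (103232/155)*(-1/24652) = -25808/955265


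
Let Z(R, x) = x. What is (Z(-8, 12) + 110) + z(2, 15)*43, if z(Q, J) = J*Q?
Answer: 1412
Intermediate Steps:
(Z(-8, 12) + 110) + z(2, 15)*43 = (12 + 110) + (15*2)*43 = 122 + 30*43 = 122 + 1290 = 1412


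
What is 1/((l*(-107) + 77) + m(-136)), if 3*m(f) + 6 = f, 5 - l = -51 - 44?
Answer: -3/32011 ≈ -9.3718e-5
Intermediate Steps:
l = 100 (l = 5 - (-51 - 44) = 5 - 1*(-95) = 5 + 95 = 100)
m(f) = -2 + f/3
1/((l*(-107) + 77) + m(-136)) = 1/((100*(-107) + 77) + (-2 + (⅓)*(-136))) = 1/((-10700 + 77) + (-2 - 136/3)) = 1/(-10623 - 142/3) = 1/(-32011/3) = -3/32011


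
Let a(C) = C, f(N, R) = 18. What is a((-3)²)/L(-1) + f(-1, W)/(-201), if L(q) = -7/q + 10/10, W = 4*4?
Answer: 555/536 ≈ 1.0354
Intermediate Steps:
W = 16
L(q) = 1 - 7/q (L(q) = -7/q + 10*(⅒) = -7/q + 1 = 1 - 7/q)
a((-3)²)/L(-1) + f(-1, W)/(-201) = (-3)²/(((-7 - 1)/(-1))) + 18/(-201) = 9/((-1*(-8))) + 18*(-1/201) = 9/8 - 6/67 = 555/536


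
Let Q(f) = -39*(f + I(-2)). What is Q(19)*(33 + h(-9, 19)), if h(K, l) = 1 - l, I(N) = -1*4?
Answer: -8775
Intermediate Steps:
I(N) = -4
Q(f) = 156 - 39*f (Q(f) = -39*(f - 4) = -39*(-4 + f) = 156 - 39*f)
Q(19)*(33 + h(-9, 19)) = (156 - 39*19)*(33 + (1 - 1*19)) = (156 - 741)*(33 + (1 - 19)) = -585*(33 - 18) = -585*15 = -8775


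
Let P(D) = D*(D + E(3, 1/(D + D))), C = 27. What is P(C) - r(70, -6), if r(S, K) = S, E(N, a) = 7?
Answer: 848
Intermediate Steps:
P(D) = D*(7 + D) (P(D) = D*(D + 7) = D*(7 + D))
P(C) - r(70, -6) = 27*(7 + 27) - 1*70 = 27*34 - 70 = 918 - 70 = 848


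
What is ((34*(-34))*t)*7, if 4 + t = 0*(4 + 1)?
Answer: 32368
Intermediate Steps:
t = -4 (t = -4 + 0*(4 + 1) = -4 + 0*5 = -4 + 0 = -4)
((34*(-34))*t)*7 = ((34*(-34))*(-4))*7 = -1156*(-4)*7 = 4624*7 = 32368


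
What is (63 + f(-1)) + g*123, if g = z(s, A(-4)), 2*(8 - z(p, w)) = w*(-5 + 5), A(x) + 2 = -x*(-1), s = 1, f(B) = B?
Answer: 1046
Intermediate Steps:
A(x) = -2 + x (A(x) = -2 - x*(-1) = -2 + x)
z(p, w) = 8 (z(p, w) = 8 - w*(-5 + 5)/2 = 8 - w*0/2 = 8 - ½*0 = 8 + 0 = 8)
g = 8
(63 + f(-1)) + g*123 = (63 - 1) + 8*123 = 62 + 984 = 1046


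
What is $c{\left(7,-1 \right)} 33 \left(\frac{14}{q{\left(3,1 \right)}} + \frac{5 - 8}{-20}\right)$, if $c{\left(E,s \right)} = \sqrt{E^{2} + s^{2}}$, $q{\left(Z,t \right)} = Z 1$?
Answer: $\frac{3179 \sqrt{2}}{4} \approx 1123.9$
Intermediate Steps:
$q{\left(Z,t \right)} = Z$
$c{\left(7,-1 \right)} 33 \left(\frac{14}{q{\left(3,1 \right)}} + \frac{5 - 8}{-20}\right) = \sqrt{7^{2} + \left(-1\right)^{2}} \cdot 33 \left(\frac{14}{3} + \frac{5 - 8}{-20}\right) = \sqrt{49 + 1} \cdot 33 \left(14 \cdot \frac{1}{3} + \left(5 - 8\right) \left(- \frac{1}{20}\right)\right) = \sqrt{50} \cdot 33 \left(\frac{14}{3} - - \frac{3}{20}\right) = 5 \sqrt{2} \cdot 33 \left(\frac{14}{3} + \frac{3}{20}\right) = 165 \sqrt{2} \cdot \frac{289}{60} = \frac{3179 \sqrt{2}}{4}$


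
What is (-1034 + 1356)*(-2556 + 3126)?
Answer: 183540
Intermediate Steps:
(-1034 + 1356)*(-2556 + 3126) = 322*570 = 183540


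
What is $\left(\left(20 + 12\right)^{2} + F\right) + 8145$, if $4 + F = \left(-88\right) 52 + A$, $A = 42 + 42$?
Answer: $4673$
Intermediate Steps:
$A = 84$
$F = -4496$ ($F = -4 + \left(\left(-88\right) 52 + 84\right) = -4 + \left(-4576 + 84\right) = -4 - 4492 = -4496$)
$\left(\left(20 + 12\right)^{2} + F\right) + 8145 = \left(\left(20 + 12\right)^{2} - 4496\right) + 8145 = \left(32^{2} - 4496\right) + 8145 = \left(1024 - 4496\right) + 8145 = -3472 + 8145 = 4673$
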